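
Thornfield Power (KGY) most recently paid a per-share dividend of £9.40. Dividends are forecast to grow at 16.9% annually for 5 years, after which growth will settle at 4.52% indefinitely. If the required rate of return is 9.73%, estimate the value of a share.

Two-stage DDM. Project D₁…D_5 at 0.169, terminal growth 0.0452, discount at r = 0.0973.
D_1 = 10.9886
D_2 = 12.8457
D_3 = 15.0166
D_4 = 17.5544
D_5 = 20.5211
Terminal value at t=5: TV = D_6/(r−g) = 21.4486/(0.0973−0.0452) = 411.6822
P₀ = 10.9886/(1+0.0973)^1 + 12.8457/(1+0.0973)^2 + 15.0166/(1+0.0973)^3 + 17.5544/(1+0.0973)^4 + 20.5211/(1+0.0973)^5 + 411.6822/(1+0.0973)^5 = 315.8390

£315.84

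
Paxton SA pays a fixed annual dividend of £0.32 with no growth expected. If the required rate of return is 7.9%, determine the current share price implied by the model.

£4.05

Zero-growth DDM (perpetuity): P₀ = D/r = 0.32 / 0.079 = 4.0506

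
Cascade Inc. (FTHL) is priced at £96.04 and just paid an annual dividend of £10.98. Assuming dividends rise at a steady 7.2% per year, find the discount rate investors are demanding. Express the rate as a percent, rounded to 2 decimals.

Rearranging the constant-growth DDM: r = D₁/P₀ + g.
D₁ = 10.98 × (1 + 0.072) = 11.7706.
r = 11.7706 / 96.04 + 0.072 = 0.12256 + 0.072 = 0.19456

19.46%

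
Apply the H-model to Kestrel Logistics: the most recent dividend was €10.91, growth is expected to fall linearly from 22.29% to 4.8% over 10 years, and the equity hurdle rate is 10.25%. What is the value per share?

€384.85

H-model: P₀ = D₀[(1+g_L) + H(g_S−g_L)]/(r−g_L), with H = 10/2 = 5.
P₀ = 10.91 × [(1+0.048) + 5×(0.2229−0.048)] / (0.1025−0.048)
   = 10.91 × 1.9225 / 0.0545 = 384.8528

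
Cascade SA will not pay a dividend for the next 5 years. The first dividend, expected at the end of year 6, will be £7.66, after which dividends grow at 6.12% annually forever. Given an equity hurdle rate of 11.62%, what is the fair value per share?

Deferred-dividend DDM. At t=5 the remaining stream is a growing perpetuity with first payment D_6 = 7.66.
V_5 = D_6/(r−g) = 7.66/(0.1162−0.0612) = 139.2727
P₀ = V_5/(1+r)^5 = 139.2727/(1+0.1162)^5 = 80.3815

£80.38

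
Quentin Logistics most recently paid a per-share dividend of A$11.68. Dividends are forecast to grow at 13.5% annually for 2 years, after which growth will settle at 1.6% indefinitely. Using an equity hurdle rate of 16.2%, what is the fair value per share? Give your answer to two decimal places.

A$100.10

Two-stage DDM. Project D₁…D_2 at 0.135, terminal growth 0.016, discount at r = 0.162.
D_1 = 13.2568
D_2 = 15.0465
Terminal value at t=2: TV = D_3/(r−g) = 15.2872/(0.162−0.016) = 104.7069
P₀ = 13.2568/(1+0.162)^1 + 15.0465/(1+0.162)^2 + 104.7069/(1+0.162)^2 = 100.0988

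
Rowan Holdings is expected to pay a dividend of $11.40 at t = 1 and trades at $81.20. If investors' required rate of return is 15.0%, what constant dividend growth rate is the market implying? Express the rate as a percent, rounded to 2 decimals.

0.96%

From P₀ = D₁/(r − g), the implied growth is g = r − D₁/P₀.
g = 0.15 − 11.40/81.20 = 0.15 − 0.14039 = 0.00961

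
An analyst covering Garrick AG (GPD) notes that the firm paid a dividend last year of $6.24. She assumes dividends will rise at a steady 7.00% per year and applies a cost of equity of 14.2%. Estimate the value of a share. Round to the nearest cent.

Gordon growth model: P₀ = D₁/(r − g). D₁ = 6.24 × (1 + 0.07) = 6.6768.
P₀ = 6.6768 / (0.142 − 0.07) = 6.6768 / 0.072 = 92.7333

$92.73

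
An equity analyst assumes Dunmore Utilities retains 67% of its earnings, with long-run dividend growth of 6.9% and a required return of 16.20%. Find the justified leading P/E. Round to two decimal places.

Payout ratio b = 1 − 0.67 = 0.33.
Justified leading P/E = b/(r−g) = 0.33/(0.162−0.069) = 3.5484

3.55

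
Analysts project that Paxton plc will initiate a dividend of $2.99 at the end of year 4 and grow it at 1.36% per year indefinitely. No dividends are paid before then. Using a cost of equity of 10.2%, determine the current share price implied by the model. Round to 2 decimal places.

Deferred-dividend DDM. At t=3 the remaining stream is a growing perpetuity with first payment D_4 = 2.99.
V_3 = D_4/(r−g) = 2.99/(0.102−0.0136) = 33.8235
P₀ = V_3/(1+r)^3 = 33.8235/(1+0.102)^3 = 25.2740

$25.27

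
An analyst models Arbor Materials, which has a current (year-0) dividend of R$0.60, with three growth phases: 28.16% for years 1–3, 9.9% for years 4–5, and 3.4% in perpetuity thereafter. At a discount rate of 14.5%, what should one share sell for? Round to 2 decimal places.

Three-stage DDM. Project D₁…D_5; terminal Gordon value at t=5 with g = 0.034; discount at r = 0.145.
D_1 = 0.7690
D_2 = 0.9855
D_3 = 1.2630
D_4 = 1.3881
D_5 = 1.5255
TV_5 = 1.5773/(0.145−0.034) = 14.2102
P₀ = Σ Dₜ/(1+r)ᵗ + TV_5/(1+r)^5 = 11.0680

R$11.07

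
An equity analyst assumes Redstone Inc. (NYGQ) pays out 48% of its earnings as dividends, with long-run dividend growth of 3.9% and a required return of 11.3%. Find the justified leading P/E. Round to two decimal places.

6.49

Justified leading P/E = b/(r−g) = 0.48/(0.113−0.039) = 6.4865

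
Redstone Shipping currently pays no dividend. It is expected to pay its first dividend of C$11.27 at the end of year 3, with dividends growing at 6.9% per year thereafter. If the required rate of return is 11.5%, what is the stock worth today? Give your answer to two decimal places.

Deferred-dividend DDM. At t=2 the remaining stream is a growing perpetuity with first payment D_3 = 11.27.
V_2 = D_3/(r−g) = 11.27/(0.115−0.069) = 245.0000
P₀ = V_2/(1+r)^2 = 245.0000/(1+0.115)^2 = 197.0681

C$197.07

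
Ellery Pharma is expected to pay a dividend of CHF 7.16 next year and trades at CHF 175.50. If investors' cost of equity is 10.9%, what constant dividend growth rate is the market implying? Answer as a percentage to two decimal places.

From P₀ = D₁/(r − g), the implied growth is g = r − D₁/P₀.
g = 0.109 − 7.16/175.50 = 0.109 − 0.04080 = 0.06820

6.82%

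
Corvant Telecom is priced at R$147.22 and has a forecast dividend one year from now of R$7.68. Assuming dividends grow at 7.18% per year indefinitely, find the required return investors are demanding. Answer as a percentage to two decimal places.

12.40%

Rearranging the constant-growth DDM: r = D₁/P₀ + g.
r = 7.6800 / 147.22 + 0.0718 = 0.05217 + 0.0718 = 0.12397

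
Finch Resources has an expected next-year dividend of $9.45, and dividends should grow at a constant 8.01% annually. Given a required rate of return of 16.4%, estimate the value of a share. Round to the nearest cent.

$112.63

Gordon growth model: P₀ = D₁/(r − g), with D₁ = 9.45 given directly.
P₀ = 9.4500 / (0.164 − 0.0801) = 9.4500 / 0.0839 = 112.6341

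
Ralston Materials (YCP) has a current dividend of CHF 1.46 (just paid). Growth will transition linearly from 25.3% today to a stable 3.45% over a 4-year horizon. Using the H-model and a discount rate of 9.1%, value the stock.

H-model: P₀ = D₀[(1+g_L) + H(g_S−g_L)]/(r−g_L), with H = 4/2 = 2.
P₀ = 1.46 × [(1+0.0345) + 2×(0.253−0.0345)] / (0.091−0.0345)
   = 1.46 × 1.4715 / 0.0565 = 38.0246

CHF 38.02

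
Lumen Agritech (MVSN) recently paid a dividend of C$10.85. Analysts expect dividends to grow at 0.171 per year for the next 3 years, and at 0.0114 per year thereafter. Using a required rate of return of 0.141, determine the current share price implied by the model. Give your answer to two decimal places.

C$125.82

Two-stage DDM. Project D₁…D_3 at 0.171, terminal growth 0.0114, discount at r = 0.141.
D_1 = 12.7053
D_2 = 14.8780
D_3 = 17.4221
Terminal value at t=3: TV = D_4/(r−g) = 17.6207/(0.141−0.0114) = 135.9623
P₀ = 12.7053/(1+0.141)^1 + 14.8780/(1+0.141)^2 + 17.4221/(1+0.141)^3 + 135.9623/(1+0.141)^3 = 125.8214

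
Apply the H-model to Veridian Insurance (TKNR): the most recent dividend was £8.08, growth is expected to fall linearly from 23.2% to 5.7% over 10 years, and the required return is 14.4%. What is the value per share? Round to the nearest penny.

£179.43

H-model: P₀ = D₀[(1+g_L) + H(g_S−g_L)]/(r−g_L), with H = 10/2 = 5.
P₀ = 8.08 × [(1+0.057) + 5×(0.232−0.057)] / (0.144−0.057)
   = 8.08 × 1.9320 / 0.087 = 179.4317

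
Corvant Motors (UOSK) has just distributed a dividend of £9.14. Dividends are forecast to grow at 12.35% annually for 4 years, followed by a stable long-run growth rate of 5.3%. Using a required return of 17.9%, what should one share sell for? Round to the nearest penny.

£95.44

Two-stage DDM. Project D₁…D_4 at 0.1235, terminal growth 0.053, discount at r = 0.179.
D_1 = 10.2688
D_2 = 11.5370
D_3 = 12.9618
D_4 = 14.5626
Terminal value at t=4: TV = D_5/(r−g) = 15.3344/(0.179−0.053) = 121.7016
P₀ = 10.2688/(1+0.179)^1 + 11.5370/(1+0.179)^2 + 12.9618/(1+0.179)^3 + 14.5626/(1+0.179)^4 + 121.7016/(1+0.179)^4 = 95.4408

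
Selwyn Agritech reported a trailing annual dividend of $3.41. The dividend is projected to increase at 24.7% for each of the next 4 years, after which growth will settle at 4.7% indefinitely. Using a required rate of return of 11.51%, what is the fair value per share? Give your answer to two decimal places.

Two-stage DDM. Project D₁…D_4 at 0.247, terminal growth 0.047, discount at r = 0.1151.
D_1 = 4.2523
D_2 = 5.3026
D_3 = 6.6123
D_4 = 8.2456
Terminal value at t=4: TV = D_5/(r−g) = 8.6331/(0.1151−0.047) = 126.7710
P₀ = 4.2523/(1+0.1151)^1 + 5.3026/(1+0.1151)^2 + 6.6123/(1+0.1151)^3 + 8.2456/(1+0.1151)^4 + 126.7710/(1+0.1151)^4 = 100.1702

$100.17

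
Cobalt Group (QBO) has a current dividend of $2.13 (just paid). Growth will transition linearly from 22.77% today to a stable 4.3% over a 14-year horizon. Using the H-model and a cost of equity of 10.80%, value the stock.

$76.55

H-model: P₀ = D₀[(1+g_L) + H(g_S−g_L)]/(r−g_L), with H = 14/2 = 7.
P₀ = 2.13 × [(1+0.043) + 7×(0.2277−0.043)] / (0.108−0.043)
   = 2.13 × 2.3359 / 0.065 = 76.5456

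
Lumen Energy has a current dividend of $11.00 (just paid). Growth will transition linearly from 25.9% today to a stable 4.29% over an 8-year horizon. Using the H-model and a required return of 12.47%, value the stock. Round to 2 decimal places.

H-model: P₀ = D₀[(1+g_L) + H(g_S−g_L)]/(r−g_L), with H = 8/2 = 4.
P₀ = 11.00 × [(1+0.0429) + 4×(0.259−0.0429)] / (0.1247−0.0429)
   = 11.00 × 1.9073 / 0.0818 = 256.4829

$256.48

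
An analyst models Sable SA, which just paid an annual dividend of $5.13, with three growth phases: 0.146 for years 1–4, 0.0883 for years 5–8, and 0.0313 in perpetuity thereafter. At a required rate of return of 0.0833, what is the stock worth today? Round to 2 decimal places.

Three-stage DDM. Project D₁…D_8; terminal Gordon value at t=8 with g = 0.0313; discount at r = 0.0833.
D_1 = 5.8790
D_2 = 6.7373
D_3 = 7.7210
D_4 = 8.8482
D_5 = 9.6295
D_6 = 10.4798
D_7 = 11.4052
D_8 = 12.4122
TV_8 = 12.8007/(0.0833−0.0313) = 246.1682
P₀ = Σ Dₜ/(1+r)ᵗ + TV_8/(1+r)^8 = 179.4535

$179.45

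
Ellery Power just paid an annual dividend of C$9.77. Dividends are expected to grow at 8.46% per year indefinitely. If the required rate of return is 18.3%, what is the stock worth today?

Gordon growth model: P₀ = D₁/(r − g). D₁ = 9.77 × (1 + 0.0846) = 10.5965.
P₀ = 10.5965 / (0.183 − 0.0846) = 10.5965 / 0.0984 = 107.6884

C$107.69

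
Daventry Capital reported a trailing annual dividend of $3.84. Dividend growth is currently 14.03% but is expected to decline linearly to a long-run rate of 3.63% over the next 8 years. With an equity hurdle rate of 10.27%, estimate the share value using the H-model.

$83.99

H-model: P₀ = D₀[(1+g_L) + H(g_S−g_L)]/(r−g_L), with H = 8/2 = 4.
P₀ = 3.84 × [(1+0.0363) + 4×(0.1403−0.0363)] / (0.1027−0.0363)
   = 3.84 × 1.4523 / 0.0664 = 83.9884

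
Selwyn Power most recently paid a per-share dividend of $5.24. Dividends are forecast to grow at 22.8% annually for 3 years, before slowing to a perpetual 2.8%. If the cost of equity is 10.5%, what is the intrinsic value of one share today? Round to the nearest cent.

Two-stage DDM. Project D₁…D_3 at 0.228, terminal growth 0.028, discount at r = 0.105.
D_1 = 6.4347
D_2 = 7.9018
D_3 = 9.7035
Terminal value at t=3: TV = D_4/(r−g) = 9.9752/(0.105−0.028) = 129.5474
P₀ = 6.4347/(1+0.105)^1 + 7.9018/(1+0.105)^2 + 9.7035/(1+0.105)^3 + 129.5474/(1+0.105)^3 = 115.5022

$115.50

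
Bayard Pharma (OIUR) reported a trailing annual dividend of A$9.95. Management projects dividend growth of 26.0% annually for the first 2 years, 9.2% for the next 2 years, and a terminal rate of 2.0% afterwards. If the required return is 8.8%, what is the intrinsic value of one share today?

Three-stage DDM. Project D₁…D_4; terminal Gordon value at t=4 with g = 0.02; discount at r = 0.088.
D_1 = 12.5370
D_2 = 15.7966
D_3 = 17.2499
D_4 = 18.8369
TV_4 = 19.2136/(0.088−0.02) = 282.5535
P₀ = Σ Dₜ/(1+r)ᵗ + TV_4/(1+r)^4 = 253.3481

A$253.35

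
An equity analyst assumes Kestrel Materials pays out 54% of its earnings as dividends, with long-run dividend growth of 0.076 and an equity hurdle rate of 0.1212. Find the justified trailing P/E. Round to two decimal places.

12.85

Justified trailing P/E = b(1+g)/(r−g) = 0.54×(1+0.076)/(0.1212−0.076) = 12.8549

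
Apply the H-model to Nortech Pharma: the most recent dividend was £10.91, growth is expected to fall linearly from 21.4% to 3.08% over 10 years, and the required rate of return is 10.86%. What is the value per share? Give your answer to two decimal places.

H-model: P₀ = D₀[(1+g_L) + H(g_S−g_L)]/(r−g_L), with H = 10/2 = 5.
P₀ = 10.91 × [(1+0.0308) + 5×(0.214−0.0308)] / (0.1086−0.0308)
   = 10.91 × 1.9468 / 0.0778 = 273.0024

£273.00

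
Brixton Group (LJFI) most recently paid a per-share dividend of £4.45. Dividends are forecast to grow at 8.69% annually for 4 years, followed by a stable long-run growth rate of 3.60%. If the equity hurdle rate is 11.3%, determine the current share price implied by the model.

Two-stage DDM. Project D₁…D_4 at 0.0869, terminal growth 0.036, discount at r = 0.113.
D_1 = 4.8367
D_2 = 5.2570
D_3 = 5.7138
D_4 = 6.2104
Terminal value at t=4: TV = D_5/(r−g) = 6.4340/(0.113−0.036) = 83.5579
P₀ = 4.8367/(1+0.113)^1 + 5.2570/(1+0.113)^2 + 5.7138/(1+0.113)^3 + 6.2104/(1+0.113)^4 + 83.5579/(1+0.113)^4 = 71.2318

£71.23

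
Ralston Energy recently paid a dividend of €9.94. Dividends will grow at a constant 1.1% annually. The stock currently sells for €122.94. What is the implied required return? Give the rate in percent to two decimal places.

9.27%

Rearranging the constant-growth DDM: r = D₁/P₀ + g.
D₁ = 9.94 × (1 + 0.011) = 10.0493.
r = 10.0493 / 122.94 + 0.011 = 0.08174 + 0.011 = 0.09274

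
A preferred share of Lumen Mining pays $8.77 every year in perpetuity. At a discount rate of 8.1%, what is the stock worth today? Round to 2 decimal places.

$108.27

Zero-growth DDM (perpetuity): P₀ = D/r = 8.77 / 0.081 = 108.2716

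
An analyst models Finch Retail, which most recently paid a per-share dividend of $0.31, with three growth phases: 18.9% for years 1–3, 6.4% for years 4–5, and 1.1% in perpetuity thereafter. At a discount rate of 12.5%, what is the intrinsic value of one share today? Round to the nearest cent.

$4.62

Three-stage DDM. Project D₁…D_5; terminal Gordon value at t=5 with g = 0.011; discount at r = 0.125.
D_1 = 0.3686
D_2 = 0.4383
D_3 = 0.5211
D_4 = 0.5544
D_5 = 0.5899
TV_5 = 0.5964/(0.125−0.011) = 5.2316
P₀ = Σ Dₜ/(1+r)ᵗ + TV_5/(1+r)^5 = 4.6166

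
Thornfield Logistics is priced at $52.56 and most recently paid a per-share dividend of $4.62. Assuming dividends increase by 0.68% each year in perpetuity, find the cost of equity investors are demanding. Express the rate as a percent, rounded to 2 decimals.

Rearranging the constant-growth DDM: r = D₁/P₀ + g.
D₁ = 4.62 × (1 + 0.0068) = 4.6514.
r = 4.6514 / 52.56 + 0.0068 = 0.08850 + 0.0068 = 0.09530

9.53%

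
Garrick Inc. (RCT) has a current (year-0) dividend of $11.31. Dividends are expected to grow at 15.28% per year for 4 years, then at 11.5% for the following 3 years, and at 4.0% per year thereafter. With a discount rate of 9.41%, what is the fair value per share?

$378.70

Three-stage DDM. Project D₁…D_7; terminal Gordon value at t=7 with g = 0.04; discount at r = 0.0941.
D_1 = 13.0382
D_2 = 15.0304
D_3 = 17.3270
D_4 = 19.9746
D_5 = 22.2717
D_6 = 24.8329
D_7 = 27.6887
TV_7 = 28.7963/(0.0941−0.04) = 532.2788
P₀ = Σ Dₜ/(1+r)ᵗ + TV_7/(1+r)^7 = 378.7014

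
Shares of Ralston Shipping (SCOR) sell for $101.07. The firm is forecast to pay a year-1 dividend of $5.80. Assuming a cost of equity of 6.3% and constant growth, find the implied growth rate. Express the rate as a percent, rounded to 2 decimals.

0.56%

From P₀ = D₁/(r − g), the implied growth is g = r − D₁/P₀.
g = 0.063 − 5.80/101.07 = 0.063 − 0.05739 = 0.00561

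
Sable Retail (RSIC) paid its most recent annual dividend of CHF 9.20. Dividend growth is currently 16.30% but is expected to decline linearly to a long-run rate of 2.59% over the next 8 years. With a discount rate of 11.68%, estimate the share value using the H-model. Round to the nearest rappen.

CHF 159.34

H-model: P₀ = D₀[(1+g_L) + H(g_S−g_L)]/(r−g_L), with H = 8/2 = 4.
P₀ = 9.20 × [(1+0.0259) + 4×(0.163−0.0259)] / (0.1168−0.0259)
   = 9.20 × 1.5743 / 0.0909 = 159.3351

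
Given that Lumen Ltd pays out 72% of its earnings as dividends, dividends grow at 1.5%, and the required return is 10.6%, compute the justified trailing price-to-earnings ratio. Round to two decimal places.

8.03

Justified trailing P/E = b(1+g)/(r−g) = 0.72×(1+0.015)/(0.106−0.015) = 8.0308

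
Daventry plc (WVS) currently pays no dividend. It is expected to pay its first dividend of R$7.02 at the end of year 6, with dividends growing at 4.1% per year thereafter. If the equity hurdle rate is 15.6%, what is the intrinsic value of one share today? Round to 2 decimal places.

R$29.57

Deferred-dividend DDM. At t=5 the remaining stream is a growing perpetuity with first payment D_6 = 7.02.
V_5 = D_6/(r−g) = 7.02/(0.156−0.041) = 61.0435
P₀ = V_5/(1+r)^5 = 61.0435/(1+0.156)^5 = 29.5699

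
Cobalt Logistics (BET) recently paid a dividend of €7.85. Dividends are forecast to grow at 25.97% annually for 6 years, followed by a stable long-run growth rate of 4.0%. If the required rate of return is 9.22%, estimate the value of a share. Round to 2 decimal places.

€448.08

Two-stage DDM. Project D₁…D_6 at 0.2597, terminal growth 0.04, discount at r = 0.0922.
D_1 = 9.8886
D_2 = 12.4567
D_3 = 15.6917
D_4 = 19.7669
D_5 = 24.9003
D_6 = 31.3670
Terminal value at t=6: TV = D_7/(r−g) = 32.6216/(0.0922−0.04) = 624.9356
P₀ = 9.8886/(1+0.0922)^1 + 12.4567/(1+0.0922)^2 + 15.6917/(1+0.0922)^3 + 19.7669/(1+0.0922)^4 + 24.9003/(1+0.0922)^5 + 31.3670/(1+0.0922)^6 + 624.9356/(1+0.0922)^6 = 448.0781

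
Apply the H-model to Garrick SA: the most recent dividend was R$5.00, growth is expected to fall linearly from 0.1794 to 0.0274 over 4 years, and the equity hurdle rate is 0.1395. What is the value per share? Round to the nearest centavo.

R$59.38

H-model: P₀ = D₀[(1+g_L) + H(g_S−g_L)]/(r−g_L), with H = 4/2 = 2.
P₀ = 5.00 × [(1+0.0274) + 2×(0.1794−0.0274)] / (0.1395−0.0274)
   = 5.00 × 1.3314 / 0.1121 = 59.3845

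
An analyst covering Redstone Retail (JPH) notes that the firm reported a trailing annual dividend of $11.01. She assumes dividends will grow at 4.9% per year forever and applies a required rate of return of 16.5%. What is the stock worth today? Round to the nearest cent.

Gordon growth model: P₀ = D₁/(r − g). D₁ = 11.01 × (1 + 0.049) = 11.5495.
P₀ = 11.5495 / (0.165 − 0.049) = 11.5495 / 0.116 = 99.5646

$99.56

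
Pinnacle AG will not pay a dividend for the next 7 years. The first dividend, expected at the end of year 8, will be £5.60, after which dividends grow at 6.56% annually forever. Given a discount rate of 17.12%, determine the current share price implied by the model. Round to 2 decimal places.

£17.54

Deferred-dividend DDM. At t=7 the remaining stream is a growing perpetuity with first payment D_8 = 5.60.
V_7 = D_8/(r−g) = 5.60/(0.1712−0.0656) = 53.0303
P₀ = V_7/(1+r)^7 = 53.0303/(1+0.1712)^7 = 17.5431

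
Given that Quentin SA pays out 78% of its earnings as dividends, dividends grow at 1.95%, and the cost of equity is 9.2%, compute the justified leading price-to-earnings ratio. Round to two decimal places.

Justified leading P/E = b/(r−g) = 0.78/(0.092−0.0195) = 10.7586

10.76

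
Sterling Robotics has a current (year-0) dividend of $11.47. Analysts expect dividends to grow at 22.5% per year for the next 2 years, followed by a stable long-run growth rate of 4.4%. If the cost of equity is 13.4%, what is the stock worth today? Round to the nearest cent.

Two-stage DDM. Project D₁…D_2 at 0.225, terminal growth 0.044, discount at r = 0.134.
D_1 = 14.0508
D_2 = 17.2122
Terminal value at t=2: TV = D_3/(r−g) = 17.9695/(0.134−0.044) = 199.6612
P₀ = 14.0508/(1+0.134)^1 + 17.2122/(1+0.134)^2 + 199.6612/(1+0.134)^2 = 181.0380

$181.04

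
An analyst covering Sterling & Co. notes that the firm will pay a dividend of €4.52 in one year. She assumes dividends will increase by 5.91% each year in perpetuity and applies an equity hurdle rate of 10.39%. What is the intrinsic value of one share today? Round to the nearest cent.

Gordon growth model: P₀ = D₁/(r − g), with D₁ = 4.52 given directly.
P₀ = 4.5200 / (0.1039 − 0.0591) = 4.5200 / 0.0448 = 100.8929

€100.89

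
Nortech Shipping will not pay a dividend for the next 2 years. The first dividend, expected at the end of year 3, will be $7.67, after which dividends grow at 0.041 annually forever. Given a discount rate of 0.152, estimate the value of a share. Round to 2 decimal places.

Deferred-dividend DDM. At t=2 the remaining stream is a growing perpetuity with first payment D_3 = 7.67.
V_2 = D_3/(r−g) = 7.67/(0.152−0.041) = 69.0991
P₀ = V_2/(1+r)^2 = 69.0991/(1+0.152)^2 = 52.0676

$52.07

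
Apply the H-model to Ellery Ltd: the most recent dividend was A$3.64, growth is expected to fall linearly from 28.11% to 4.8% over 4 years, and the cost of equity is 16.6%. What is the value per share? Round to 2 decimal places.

H-model: P₀ = D₀[(1+g_L) + H(g_S−g_L)]/(r−g_L), with H = 4/2 = 2.
P₀ = 3.64 × [(1+0.048) + 2×(0.2811−0.048)] / (0.166−0.048)
   = 3.64 × 1.5142 / 0.118 = 46.7092

A$46.71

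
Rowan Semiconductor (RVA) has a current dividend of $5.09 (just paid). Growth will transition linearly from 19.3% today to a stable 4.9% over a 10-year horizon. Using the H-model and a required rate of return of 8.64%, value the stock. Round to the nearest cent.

H-model: P₀ = D₀[(1+g_L) + H(g_S−g_L)]/(r−g_L), with H = 10/2 = 5.
P₀ = 5.09 × [(1+0.049) + 5×(0.193−0.049)] / (0.0864−0.049)
   = 5.09 × 1.7690 / 0.0374 = 240.7543

$240.75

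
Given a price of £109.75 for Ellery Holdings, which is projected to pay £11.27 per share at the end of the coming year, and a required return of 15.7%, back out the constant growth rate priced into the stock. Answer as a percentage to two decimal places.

5.43%

From P₀ = D₁/(r − g), the implied growth is g = r − D₁/P₀.
g = 0.157 − 11.27/109.75 = 0.157 − 0.10269 = 0.05431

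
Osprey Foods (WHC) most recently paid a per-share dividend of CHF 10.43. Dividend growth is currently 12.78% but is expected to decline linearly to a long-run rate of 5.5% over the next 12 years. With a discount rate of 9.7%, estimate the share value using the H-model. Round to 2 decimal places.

H-model: P₀ = D₀[(1+g_L) + H(g_S−g_L)]/(r−g_L), with H = 12/2 = 6.
P₀ = 10.43 × [(1+0.055) + 6×(0.1278−0.055)] / (0.097−0.055)
   = 10.43 × 1.4918 / 0.042 = 370.4637

CHF 370.46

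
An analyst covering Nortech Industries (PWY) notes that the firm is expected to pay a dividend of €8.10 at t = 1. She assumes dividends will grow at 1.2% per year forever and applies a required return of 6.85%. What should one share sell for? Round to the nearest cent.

€143.36

Gordon growth model: P₀ = D₁/(r − g), with D₁ = 8.10 given directly.
P₀ = 8.1000 / (0.0685 − 0.012) = 8.1000 / 0.0565 = 143.3628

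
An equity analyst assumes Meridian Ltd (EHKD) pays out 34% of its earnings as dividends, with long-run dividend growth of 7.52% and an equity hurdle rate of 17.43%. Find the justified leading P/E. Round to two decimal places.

3.43

Justified leading P/E = b/(r−g) = 0.34/(0.1743−0.0752) = 3.4309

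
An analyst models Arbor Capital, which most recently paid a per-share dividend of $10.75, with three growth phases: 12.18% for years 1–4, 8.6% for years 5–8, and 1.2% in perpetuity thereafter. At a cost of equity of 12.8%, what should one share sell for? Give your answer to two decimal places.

Three-stage DDM. Project D₁…D_8; terminal Gordon value at t=8 with g = 0.012; discount at r = 0.128.
D_1 = 12.0593
D_2 = 13.5282
D_3 = 15.1759
D_4 = 17.0243
D_5 = 18.4884
D_6 = 20.0784
D_7 = 21.8052
D_8 = 23.6804
TV_8 = 23.9646/(0.128−0.012) = 206.5913
P₀ = Σ Dₜ/(1+r)ᵗ + TV_8/(1+r)^8 = 159.5230

$159.52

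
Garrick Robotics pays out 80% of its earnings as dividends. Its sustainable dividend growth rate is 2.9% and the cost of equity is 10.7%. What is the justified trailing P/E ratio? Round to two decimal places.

10.55

Justified trailing P/E = b(1+g)/(r−g) = 0.80×(1+0.029)/(0.107−0.029) = 10.5538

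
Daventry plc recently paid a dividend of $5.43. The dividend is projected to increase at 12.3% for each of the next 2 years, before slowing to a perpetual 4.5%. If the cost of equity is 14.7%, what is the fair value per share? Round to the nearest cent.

$63.85

Two-stage DDM. Project D₁…D_2 at 0.123, terminal growth 0.045, discount at r = 0.147.
D_1 = 6.0979
D_2 = 6.8479
Terminal value at t=2: TV = D_3/(r−g) = 7.1561/(0.147−0.045) = 70.1577
P₀ = 6.0979/(1+0.147)^1 + 6.8479/(1+0.147)^2 + 70.1577/(1+0.147)^2 = 63.8487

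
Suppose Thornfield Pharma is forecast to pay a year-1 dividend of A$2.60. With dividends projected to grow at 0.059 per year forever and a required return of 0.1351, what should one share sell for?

A$34.17

Gordon growth model: P₀ = D₁/(r − g), with D₁ = 2.60 given directly.
P₀ = 2.6000 / (0.1351 − 0.059) = 2.6000 / 0.0761 = 34.1656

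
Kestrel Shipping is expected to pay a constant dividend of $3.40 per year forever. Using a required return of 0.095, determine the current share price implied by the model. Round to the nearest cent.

$35.79

Zero-growth DDM (perpetuity): P₀ = D/r = 3.40 / 0.095 = 35.7895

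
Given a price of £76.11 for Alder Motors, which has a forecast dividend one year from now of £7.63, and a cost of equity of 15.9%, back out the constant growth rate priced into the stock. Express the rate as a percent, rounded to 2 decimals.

From P₀ = D₁/(r − g), the implied growth is g = r − D₁/P₀.
g = 0.159 − 7.63/76.11 = 0.159 − 0.10025 = 0.05875

5.88%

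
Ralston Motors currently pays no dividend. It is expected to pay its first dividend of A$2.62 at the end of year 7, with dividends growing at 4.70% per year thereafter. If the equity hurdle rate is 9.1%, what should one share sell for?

A$35.31

Deferred-dividend DDM. At t=6 the remaining stream is a growing perpetuity with first payment D_7 = 2.62.
V_6 = D_7/(r−g) = 2.62/(0.091−0.047) = 59.5455
P₀ = V_6/(1+r)^6 = 59.5455/(1+0.091)^6 = 35.3102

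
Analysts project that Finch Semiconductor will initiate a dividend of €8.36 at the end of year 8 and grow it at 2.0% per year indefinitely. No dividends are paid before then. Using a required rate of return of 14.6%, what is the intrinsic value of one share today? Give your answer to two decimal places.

€25.56

Deferred-dividend DDM. At t=7 the remaining stream is a growing perpetuity with first payment D_8 = 8.36.
V_7 = D_8/(r−g) = 8.36/(0.146−0.02) = 66.3492
P₀ = V_7/(1+r)^7 = 66.3492/(1+0.146)^7 = 25.5590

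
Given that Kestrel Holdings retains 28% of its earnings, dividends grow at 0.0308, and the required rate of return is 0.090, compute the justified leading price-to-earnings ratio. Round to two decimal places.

Payout ratio b = 1 − 0.28 = 0.72.
Justified leading P/E = b/(r−g) = 0.72/(0.09−0.0308) = 12.1622

12.16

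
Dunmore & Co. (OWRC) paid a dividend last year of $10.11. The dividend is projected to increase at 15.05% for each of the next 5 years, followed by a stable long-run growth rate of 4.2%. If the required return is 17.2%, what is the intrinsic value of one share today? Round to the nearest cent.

Two-stage DDM. Project D₁…D_5 at 0.1505, terminal growth 0.042, discount at r = 0.172.
D_1 = 11.6316
D_2 = 13.3821
D_3 = 15.3961
D_4 = 17.7132
D_5 = 20.3791
Terminal value at t=5: TV = D_6/(r−g) = 21.2350/(0.172−0.042) = 163.3461
P₀ = 11.6316/(1+0.172)^1 + 13.3821/(1+0.172)^2 + 15.3961/(1+0.172)^3 + 17.7132/(1+0.172)^4 + 20.3791/(1+0.172)^5 + 163.3461/(1+0.172)^5 = 121.7056

$121.71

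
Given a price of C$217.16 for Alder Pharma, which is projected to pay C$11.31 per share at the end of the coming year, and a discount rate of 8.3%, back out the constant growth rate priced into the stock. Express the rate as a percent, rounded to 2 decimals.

3.09%

From P₀ = D₁/(r − g), the implied growth is g = r − D₁/P₀.
g = 0.083 − 11.31/217.16 = 0.083 − 0.05208 = 0.03092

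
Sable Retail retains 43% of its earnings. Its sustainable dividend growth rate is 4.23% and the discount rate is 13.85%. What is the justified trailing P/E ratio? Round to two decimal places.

6.18

Payout ratio b = 1 − 0.43 = 0.57.
Justified trailing P/E = b(1+g)/(r−g) = 0.57×(1+0.0423)/(0.1385−0.0423) = 6.1758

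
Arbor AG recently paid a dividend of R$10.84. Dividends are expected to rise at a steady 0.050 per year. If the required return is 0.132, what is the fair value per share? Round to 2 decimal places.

Gordon growth model: P₀ = D₁/(r − g). D₁ = 10.84 × (1 + 0.05) = 11.3820.
P₀ = 11.3820 / (0.132 − 0.05) = 11.3820 / 0.082 = 138.8049

R$138.80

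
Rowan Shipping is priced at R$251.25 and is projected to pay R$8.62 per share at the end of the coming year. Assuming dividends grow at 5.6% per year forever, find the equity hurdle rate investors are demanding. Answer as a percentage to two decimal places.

9.03%

Rearranging the constant-growth DDM: r = D₁/P₀ + g.
r = 8.6200 / 251.25 + 0.056 = 0.03431 + 0.056 = 0.09031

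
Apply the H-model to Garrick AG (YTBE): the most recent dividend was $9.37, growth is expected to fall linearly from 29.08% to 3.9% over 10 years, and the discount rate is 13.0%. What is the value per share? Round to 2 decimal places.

H-model: P₀ = D₀[(1+g_L) + H(g_S−g_L)]/(r−g_L), with H = 10/2 = 5.
P₀ = 9.37 × [(1+0.039) + 5×(0.2908−0.039)] / (0.13−0.039)
   = 9.37 × 2.2980 / 0.091 = 236.6182

$236.62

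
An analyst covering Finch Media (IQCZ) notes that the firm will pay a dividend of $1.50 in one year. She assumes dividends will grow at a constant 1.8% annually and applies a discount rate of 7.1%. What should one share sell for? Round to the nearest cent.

$28.30

Gordon growth model: P₀ = D₁/(r − g), with D₁ = 1.50 given directly.
P₀ = 1.5000 / (0.071 − 0.018) = 1.5000 / 0.053 = 28.3019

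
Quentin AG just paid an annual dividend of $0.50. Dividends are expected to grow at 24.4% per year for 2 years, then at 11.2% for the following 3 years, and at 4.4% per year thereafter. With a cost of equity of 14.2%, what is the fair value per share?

$8.66

Three-stage DDM. Project D₁…D_5; terminal Gordon value at t=5 with g = 0.044; discount at r = 0.142.
D_1 = 0.6220
D_2 = 0.7738
D_3 = 0.8604
D_4 = 0.9568
D_5 = 1.0640
TV_5 = 1.1108/(0.142−0.044) = 11.3344
P₀ = Σ Dₜ/(1+r)ᵗ + TV_5/(1+r)^5 = 8.6614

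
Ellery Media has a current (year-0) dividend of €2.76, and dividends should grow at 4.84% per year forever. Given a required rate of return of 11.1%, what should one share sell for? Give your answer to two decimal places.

€46.22

Gordon growth model: P₀ = D₁/(r − g). D₁ = 2.76 × (1 + 0.0484) = 2.8936.
P₀ = 2.8936 / (0.111 − 0.0484) = 2.8936 / 0.0626 = 46.2234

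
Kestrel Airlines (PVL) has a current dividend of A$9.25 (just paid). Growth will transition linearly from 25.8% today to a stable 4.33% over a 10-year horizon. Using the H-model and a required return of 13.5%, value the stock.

H-model: P₀ = D₀[(1+g_L) + H(g_S−g_L)]/(r−g_L), with H = 10/2 = 5.
P₀ = 9.25 × [(1+0.0433) + 5×(0.258−0.0433)] / (0.135−0.0433)
   = 9.25 × 2.1168 / 0.0917 = 213.5267

A$213.53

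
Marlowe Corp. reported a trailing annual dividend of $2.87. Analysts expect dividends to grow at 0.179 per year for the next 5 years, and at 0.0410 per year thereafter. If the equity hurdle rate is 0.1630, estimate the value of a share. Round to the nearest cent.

$41.17

Two-stage DDM. Project D₁…D_5 at 0.179, terminal growth 0.041, discount at r = 0.163.
D_1 = 3.3837
D_2 = 3.9894
D_3 = 4.7035
D_4 = 5.5455
D_5 = 6.5381
Terminal value at t=5: TV = D_6/(r−g) = 6.8062/(0.163−0.041) = 55.7881
P₀ = 3.3837/(1+0.163)^1 + 3.9894/(1+0.163)^2 + 4.7035/(1+0.163)^3 + 5.5455/(1+0.163)^4 + 6.5381/(1+0.163)^5 + 55.7881/(1+0.163)^5 = 41.1739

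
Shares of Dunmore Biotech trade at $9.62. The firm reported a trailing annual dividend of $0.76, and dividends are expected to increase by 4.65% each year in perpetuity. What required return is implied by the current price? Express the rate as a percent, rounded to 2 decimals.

Rearranging the constant-growth DDM: r = D₁/P₀ + g.
D₁ = 0.76 × (1 + 0.0465) = 0.7953.
r = 0.7953 / 9.62 + 0.0465 = 0.08268 + 0.0465 = 0.12918

12.92%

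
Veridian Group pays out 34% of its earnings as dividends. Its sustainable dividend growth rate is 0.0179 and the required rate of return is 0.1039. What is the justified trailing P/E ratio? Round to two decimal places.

Justified trailing P/E = b(1+g)/(r−g) = 0.34×(1+0.0179)/(0.1039−0.0179) = 4.0243

4.02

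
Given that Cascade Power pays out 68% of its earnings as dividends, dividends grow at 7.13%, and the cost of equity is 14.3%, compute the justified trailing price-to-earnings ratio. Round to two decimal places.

10.16

Justified trailing P/E = b(1+g)/(r−g) = 0.68×(1+0.0713)/(0.143−0.0713) = 10.1602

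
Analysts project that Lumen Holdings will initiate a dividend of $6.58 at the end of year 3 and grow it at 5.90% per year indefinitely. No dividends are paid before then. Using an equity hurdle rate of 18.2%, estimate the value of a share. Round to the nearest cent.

Deferred-dividend DDM. At t=2 the remaining stream is a growing perpetuity with first payment D_3 = 6.58.
V_2 = D_3/(r−g) = 6.58/(0.182−0.059) = 53.4959
P₀ = V_2/(1+r)^2 = 53.4959/(1+0.182)^2 = 38.2900

$38.29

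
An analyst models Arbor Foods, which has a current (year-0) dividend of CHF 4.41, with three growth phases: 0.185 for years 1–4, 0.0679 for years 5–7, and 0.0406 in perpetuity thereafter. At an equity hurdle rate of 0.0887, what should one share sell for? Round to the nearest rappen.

CHF 166.15

Three-stage DDM. Project D₁…D_7; terminal Gordon value at t=7 with g = 0.0406; discount at r = 0.0887.
D_1 = 5.2259
D_2 = 6.1926
D_3 = 7.3383
D_4 = 8.6958
D_5 = 9.2863
D_6 = 9.9168
D_7 = 10.5902
TV_7 = 11.0202/(0.0887−0.0406) = 229.1092
P₀ = Σ Dₜ/(1+r)ᵗ + TV_7/(1+r)^7 = 166.1523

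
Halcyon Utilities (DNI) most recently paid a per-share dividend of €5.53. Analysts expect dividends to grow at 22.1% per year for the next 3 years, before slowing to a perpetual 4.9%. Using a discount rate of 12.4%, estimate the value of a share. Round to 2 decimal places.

€118.77

Two-stage DDM. Project D₁…D_3 at 0.221, terminal growth 0.049, discount at r = 0.124.
D_1 = 6.7521
D_2 = 8.2444
D_3 = 10.0664
Terminal value at t=3: TV = D_4/(r−g) = 10.5596/(0.124−0.049) = 140.7947
P₀ = 6.7521/(1+0.124)^1 + 8.2444/(1+0.124)^2 + 10.0664/(1+0.124)^3 + 140.7947/(1+0.124)^3 = 118.7705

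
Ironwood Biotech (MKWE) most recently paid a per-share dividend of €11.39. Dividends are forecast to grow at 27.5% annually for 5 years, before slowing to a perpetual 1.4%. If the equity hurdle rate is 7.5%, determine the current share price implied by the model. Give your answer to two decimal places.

Two-stage DDM. Project D₁…D_5 at 0.275, terminal growth 0.014, discount at r = 0.075.
D_1 = 14.5222
D_2 = 18.5159
D_3 = 23.6077
D_4 = 30.0999
D_5 = 38.3773
Terminal value at t=5: TV = D_6/(r−g) = 38.9146/(0.075−0.014) = 637.9443
P₀ = 14.5222/(1+0.075)^1 + 18.5159/(1+0.075)^2 + 23.6077/(1+0.075)^3 + 30.0999/(1+0.075)^4 + 38.3773/(1+0.075)^5 + 637.9443/(1+0.075)^5 = 542.1712

€542.17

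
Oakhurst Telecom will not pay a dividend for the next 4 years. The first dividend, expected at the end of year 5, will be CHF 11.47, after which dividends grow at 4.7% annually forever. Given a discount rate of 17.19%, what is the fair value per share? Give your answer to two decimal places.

Deferred-dividend DDM. At t=4 the remaining stream is a growing perpetuity with first payment D_5 = 11.47.
V_4 = D_5/(r−g) = 11.47/(0.1719−0.047) = 91.8335
P₀ = V_4/(1+r)^4 = 91.8335/(1+0.1719)^4 = 48.6899

CHF 48.69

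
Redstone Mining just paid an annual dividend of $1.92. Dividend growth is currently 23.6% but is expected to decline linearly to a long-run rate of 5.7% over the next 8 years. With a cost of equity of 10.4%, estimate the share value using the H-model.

$72.43

H-model: P₀ = D₀[(1+g_L) + H(g_S−g_L)]/(r−g_L), with H = 8/2 = 4.
P₀ = 1.92 × [(1+0.057) + 4×(0.236−0.057)] / (0.104−0.057)
   = 1.92 × 1.7730 / 0.047 = 72.4289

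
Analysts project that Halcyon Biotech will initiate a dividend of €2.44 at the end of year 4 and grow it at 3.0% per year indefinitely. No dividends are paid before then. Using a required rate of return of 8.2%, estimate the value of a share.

€37.04

Deferred-dividend DDM. At t=3 the remaining stream is a growing perpetuity with first payment D_4 = 2.44.
V_3 = D_4/(r−g) = 2.44/(0.082−0.03) = 46.9231
P₀ = V_3/(1+r)^3 = 46.9231/(1+0.082)^3 = 37.0429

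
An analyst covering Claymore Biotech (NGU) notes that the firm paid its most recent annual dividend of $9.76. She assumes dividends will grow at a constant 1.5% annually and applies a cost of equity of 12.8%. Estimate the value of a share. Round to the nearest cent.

$87.67

Gordon growth model: P₀ = D₁/(r − g). D₁ = 9.76 × (1 + 0.015) = 9.9064.
P₀ = 9.9064 / (0.128 − 0.015) = 9.9064 / 0.113 = 87.6673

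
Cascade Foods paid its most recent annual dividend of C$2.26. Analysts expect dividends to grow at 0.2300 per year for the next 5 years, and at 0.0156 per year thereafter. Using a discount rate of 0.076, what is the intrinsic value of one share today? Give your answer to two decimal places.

Two-stage DDM. Project D₁…D_5 at 0.23, terminal growth 0.0156, discount at r = 0.076.
D_1 = 2.7798
D_2 = 3.4192
D_3 = 4.2056
D_4 = 5.1728
D_5 = 6.3626
Terminal value at t=5: TV = D_6/(r−g) = 6.4618/(0.076−0.0156) = 106.9842
P₀ = 2.7798/(1+0.076)^1 + 3.4192/(1+0.076)^2 + 4.2056/(1+0.076)^3 + 5.1728/(1+0.076)^4 + 6.3626/(1+0.076)^5 + 106.9842/(1+0.076)^5 = 91.3581

C$91.36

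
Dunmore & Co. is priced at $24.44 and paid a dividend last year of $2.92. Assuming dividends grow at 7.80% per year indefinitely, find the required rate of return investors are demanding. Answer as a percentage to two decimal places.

20.68%

Rearranging the constant-growth DDM: r = D₁/P₀ + g.
D₁ = 2.92 × (1 + 0.078) = 3.1478.
r = 3.1478 / 24.44 + 0.078 = 0.12880 + 0.078 = 0.20680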